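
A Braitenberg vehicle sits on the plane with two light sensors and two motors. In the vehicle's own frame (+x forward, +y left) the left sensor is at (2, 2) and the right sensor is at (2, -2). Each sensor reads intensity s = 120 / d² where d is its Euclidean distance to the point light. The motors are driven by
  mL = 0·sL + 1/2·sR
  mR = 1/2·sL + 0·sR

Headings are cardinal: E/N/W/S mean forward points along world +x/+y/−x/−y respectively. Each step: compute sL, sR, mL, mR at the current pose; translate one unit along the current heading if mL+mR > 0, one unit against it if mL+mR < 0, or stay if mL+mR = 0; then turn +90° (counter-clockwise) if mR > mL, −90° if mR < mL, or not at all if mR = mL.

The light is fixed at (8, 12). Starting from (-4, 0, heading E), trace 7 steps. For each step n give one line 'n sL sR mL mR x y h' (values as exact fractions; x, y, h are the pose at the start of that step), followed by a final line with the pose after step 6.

n=0: pose=(-4,0,E); sL=3/5, sR=15/37; mL=15/74, mR=3/10; mL+mR=93/185 → advance +1; mR−mL=18/185 → turn +1·90°
n=1: pose=(-3,0,N); sL=120/269, sR=120/181; mL=60/181, mR=60/269; mL+mR=27000/48689 → advance +1; mR−mL=-5280/48689 → turn -1·90°
n=2: pose=(-3,1,E); sL=20/27, sR=12/25; mL=6/25, mR=10/27; mL+mR=412/675 → advance +1; mR−mL=88/675 → turn +1·90°
n=3: pose=(-2,1,N); sL=8/15, sR=24/29; mL=12/29, mR=4/15; mL+mR=296/435 → advance +1; mR−mL=-64/435 → turn -1·90°
n=4: pose=(-2,2,E); sL=15/16, sR=15/26; mL=15/52, mR=15/32; mL+mR=315/416 → advance +1; mR−mL=75/416 → turn +1·90°
n=5: pose=(-1,2,N); sL=24/37, sR=120/113; mL=60/113, mR=12/37; mL+mR=3576/4181 → advance +1; mR−mL=-864/4181 → turn -1·90°
n=6: pose=(-1,3,E); sL=60/49, sR=12/17; mL=6/17, mR=30/49; mL+mR=804/833 → advance +1; mR−mL=216/833 → turn +1·90°

0 3/5 15/37 15/74 3/10 -4 0 E
1 120/269 120/181 60/181 60/269 -3 0 N
2 20/27 12/25 6/25 10/27 -3 1 E
3 8/15 24/29 12/29 4/15 -2 1 N
4 15/16 15/26 15/52 15/32 -2 2 E
5 24/37 120/113 60/113 12/37 -1 2 N
6 60/49 12/17 6/17 30/49 -1 3 E
final 0 3 N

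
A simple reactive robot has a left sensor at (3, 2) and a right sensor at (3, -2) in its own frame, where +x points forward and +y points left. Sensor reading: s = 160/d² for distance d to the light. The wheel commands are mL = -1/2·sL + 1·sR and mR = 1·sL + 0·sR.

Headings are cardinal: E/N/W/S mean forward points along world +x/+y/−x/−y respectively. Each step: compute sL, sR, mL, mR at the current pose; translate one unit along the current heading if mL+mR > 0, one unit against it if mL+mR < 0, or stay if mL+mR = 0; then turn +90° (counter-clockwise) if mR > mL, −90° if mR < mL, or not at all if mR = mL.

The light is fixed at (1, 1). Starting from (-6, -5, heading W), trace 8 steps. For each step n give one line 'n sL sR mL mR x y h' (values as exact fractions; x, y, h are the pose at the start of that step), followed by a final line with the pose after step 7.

n=0: pose=(-6,-5,W); sL=40/41, sR=40/29; mL=1060/1189, mR=40/41; mL+mR=2220/1189 → advance +1; mR−mL=100/1189 → turn +1·90°
n=1: pose=(-7,-5,S); sL=160/117, sR=160/181; mL=4240/21177, mR=160/117; mL+mR=33200/21177 → advance +1; mR−mL=8240/7059 → turn +1·90°
n=2: pose=(-7,-6,E); sL=16/5, sR=80/53; mL=-24/265, mR=16/5; mL+mR=824/265 → advance +1; mR−mL=872/265 → turn +1·90°
n=3: pose=(-6,-6,N); sL=160/97, sR=160/41; mL=12240/3977, mR=160/97; mL+mR=18800/3977 → advance +1; mR−mL=-5680/3977 → turn -1·90°
n=4: pose=(-6,-5,E); sL=5, sR=2; mL=-1/2, mR=5; mL+mR=9/2 → advance +1; mR−mL=11/2 → turn +1·90°
n=5: pose=(-5,-5,N); sL=160/73, sR=32/5; mL=1936/365, mR=160/73; mL+mR=2736/365 → advance +1; mR−mL=-1136/365 → turn -1·90°
n=6: pose=(-5,-4,E); sL=80/9, sR=80/29; mL=-440/261, mR=80/9; mL+mR=1880/261 → advance +1; mR−mL=920/87 → turn +1·90°
n=7: pose=(-4,-4,N); sL=160/53, sR=160/13; mL=7440/689, mR=160/53; mL+mR=9520/689 → advance +1; mR−mL=-5360/689 → turn -1·90°

0 40/41 40/29 1060/1189 40/41 -6 -5 W
1 160/117 160/181 4240/21177 160/117 -7 -5 S
2 16/5 80/53 -24/265 16/5 -7 -6 E
3 160/97 160/41 12240/3977 160/97 -6 -6 N
4 5 2 -1/2 5 -6 -5 E
5 160/73 32/5 1936/365 160/73 -5 -5 N
6 80/9 80/29 -440/261 80/9 -5 -4 E
7 160/53 160/13 7440/689 160/53 -4 -4 N
final -4 -3 E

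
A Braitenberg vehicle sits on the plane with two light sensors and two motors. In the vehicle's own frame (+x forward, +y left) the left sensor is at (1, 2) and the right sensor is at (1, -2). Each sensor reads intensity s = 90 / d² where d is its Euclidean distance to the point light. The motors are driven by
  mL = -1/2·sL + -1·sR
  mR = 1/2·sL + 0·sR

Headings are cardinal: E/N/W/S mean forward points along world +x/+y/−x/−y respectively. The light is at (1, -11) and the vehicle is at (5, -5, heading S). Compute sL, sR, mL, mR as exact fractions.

90/61 90/29 -6795/1769 45/61

left sensor world pos  = (7, -6); dL² = 61
right sensor world pos = (3, -6); dR² = 29
sL = 90/61 = 90/61
sR = 90/29 = 90/29
mL = -1/2·sL + -1·sR = -6795/1769
mR = 1/2·sL + 0·sR = 45/61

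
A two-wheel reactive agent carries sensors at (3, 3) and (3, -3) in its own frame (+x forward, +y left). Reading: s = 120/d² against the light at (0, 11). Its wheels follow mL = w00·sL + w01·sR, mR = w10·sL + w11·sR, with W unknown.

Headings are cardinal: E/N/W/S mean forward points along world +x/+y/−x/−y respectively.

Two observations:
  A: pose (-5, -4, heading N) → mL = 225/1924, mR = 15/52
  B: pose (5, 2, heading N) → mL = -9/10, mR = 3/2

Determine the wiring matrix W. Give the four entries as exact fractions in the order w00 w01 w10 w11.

obs A: pose=(-5,-4,N) → sL=15/26, sR=30/37, mL=225/1924, mR=15/52
obs B: pose=(5,2,N) → sL=3, sR=6/5, mL=-9/10, mR=3/2
sensor matrix S = [[15/26, 30/37], [3, 6/5]]; det S = -837/481
solve [mL_A; mL_B] = S·[w00; w01] and [mR_A; mR_B] = S·[w10; w11]:
  w00 = -1/2, w01 = 1/2, w10 = 1/2, w11 = 0

-1/2 1/2 1/2 0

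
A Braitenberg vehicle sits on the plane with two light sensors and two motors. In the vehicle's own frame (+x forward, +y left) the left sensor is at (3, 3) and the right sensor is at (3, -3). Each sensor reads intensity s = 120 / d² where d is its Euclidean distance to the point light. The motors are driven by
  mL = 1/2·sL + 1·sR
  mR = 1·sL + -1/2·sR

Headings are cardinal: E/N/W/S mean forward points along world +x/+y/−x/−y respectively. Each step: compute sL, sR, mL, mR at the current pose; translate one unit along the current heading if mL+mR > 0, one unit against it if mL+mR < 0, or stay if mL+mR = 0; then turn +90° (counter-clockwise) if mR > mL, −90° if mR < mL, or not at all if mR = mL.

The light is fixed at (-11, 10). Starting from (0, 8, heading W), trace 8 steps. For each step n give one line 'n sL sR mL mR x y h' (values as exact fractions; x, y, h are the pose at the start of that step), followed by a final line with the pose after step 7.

0 120/89 24/13 2916/1157 492/1157 0 8 W
1 12/5 12/17 162/85 174/85 -1 8 N
2 24/13 120/53 2196/689 492/689 -1 9 W
3 3 30/37 171/74 96/37 -2 9 N
4 8/3 8/3 4 4/3 -2 10 W
5 60/17 12/13 594/221 678/221 -3 10 N
6 120/29 120/41 5940/1189 3180/1189 -3 11 W
7 15/4 30/29 675/232 375/116 -4 11 N
final -4 12 W

n=0: pose=(0,8,W); sL=120/89, sR=24/13; mL=2916/1157, mR=492/1157; mL+mR=3408/1157 → advance +1; mR−mL=-2424/1157 → turn -1·90°
n=1: pose=(-1,8,N); sL=12/5, sR=12/17; mL=162/85, mR=174/85; mL+mR=336/85 → advance +1; mR−mL=12/85 → turn +1·90°
n=2: pose=(-1,9,W); sL=24/13, sR=120/53; mL=2196/689, mR=492/689; mL+mR=2688/689 → advance +1; mR−mL=-1704/689 → turn -1·90°
n=3: pose=(-2,9,N); sL=3, sR=30/37; mL=171/74, mR=96/37; mL+mR=363/74 → advance +1; mR−mL=21/74 → turn +1·90°
n=4: pose=(-2,10,W); sL=8/3, sR=8/3; mL=4, mR=4/3; mL+mR=16/3 → advance +1; mR−mL=-8/3 → turn -1·90°
n=5: pose=(-3,10,N); sL=60/17, sR=12/13; mL=594/221, mR=678/221; mL+mR=1272/221 → advance +1; mR−mL=84/221 → turn +1·90°
n=6: pose=(-3,11,W); sL=120/29, sR=120/41; mL=5940/1189, mR=3180/1189; mL+mR=9120/1189 → advance +1; mR−mL=-2760/1189 → turn -1·90°
n=7: pose=(-4,11,N); sL=15/4, sR=30/29; mL=675/232, mR=375/116; mL+mR=1425/232 → advance +1; mR−mL=75/232 → turn +1·90°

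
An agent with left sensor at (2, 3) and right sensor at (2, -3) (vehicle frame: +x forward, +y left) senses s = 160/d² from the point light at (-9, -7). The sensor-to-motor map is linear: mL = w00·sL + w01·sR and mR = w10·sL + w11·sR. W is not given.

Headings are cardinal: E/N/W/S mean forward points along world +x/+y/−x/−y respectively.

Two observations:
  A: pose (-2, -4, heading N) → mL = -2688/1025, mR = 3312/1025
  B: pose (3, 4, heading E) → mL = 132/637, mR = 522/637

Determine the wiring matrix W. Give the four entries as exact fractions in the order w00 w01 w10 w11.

obs A: pose=(-2,-4,N) → sL=160/41, sR=32/25, mL=-2688/1025, mR=3312/1025
obs B: pose=(3,4,E) → sL=20/49, sR=8/13, mL=132/637, mR=522/637
sensor matrix S = [[160/41, 32/25], [20/49, 8/13]]; det S = 245376/130585
solve [mL_A; mL_B] = S·[w00; w01] and [mR_A; mR_B] = S·[w10; w11]:
  w00 = -1, w01 = 1, w10 = 1/2, w11 = 1

-1 1 1/2 1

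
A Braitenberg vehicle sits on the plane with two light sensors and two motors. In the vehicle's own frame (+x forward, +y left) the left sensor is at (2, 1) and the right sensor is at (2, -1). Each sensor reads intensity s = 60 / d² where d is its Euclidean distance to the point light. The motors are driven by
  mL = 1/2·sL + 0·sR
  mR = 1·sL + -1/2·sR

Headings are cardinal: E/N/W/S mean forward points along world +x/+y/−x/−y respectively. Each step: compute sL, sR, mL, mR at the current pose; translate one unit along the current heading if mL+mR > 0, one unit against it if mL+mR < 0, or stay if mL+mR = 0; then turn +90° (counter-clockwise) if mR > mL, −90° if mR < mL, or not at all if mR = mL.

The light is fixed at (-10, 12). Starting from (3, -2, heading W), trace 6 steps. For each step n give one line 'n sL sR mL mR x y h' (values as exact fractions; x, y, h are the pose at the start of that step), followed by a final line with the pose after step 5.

n=0: pose=(3,-2,W); sL=30/173, sR=6/29; mL=15/173, mR=351/5017; mL+mR=786/5017 → advance +1; mR−mL=-84/5017 → turn -1·90°
n=1: pose=(2,-2,N); sL=12/53, sR=60/313; mL=6/53, mR=2166/16589; mL+mR=4044/16589 → advance +1; mR−mL=288/16589 → turn +1·90°
n=2: pose=(2,-1,W); sL=15/74, sR=15/61; mL=15/148, mR=180/2257; mL+mR=1635/9028 → advance +1; mR−mL=-195/9028 → turn -1·90°
n=3: pose=(1,-1,N); sL=60/221, sR=12/53; mL=30/221, mR=1854/11713; mL+mR=3444/11713 → advance +1; mR−mL=264/11713 → turn +1·90°
n=4: pose=(1,0,W); sL=6/25, sR=30/101; mL=3/25, mR=231/2525; mL+mR=534/2525 → advance +1; mR−mL=-72/2525 → turn -1·90°
n=5: pose=(0,0,N); sL=60/181, sR=60/221; mL=30/181, mR=7830/40001; mL+mR=14460/40001 → advance +1; mR−mL=1200/40001 → turn +1·90°

0 30/173 6/29 15/173 351/5017 3 -2 W
1 12/53 60/313 6/53 2166/16589 2 -2 N
2 15/74 15/61 15/148 180/2257 2 -1 W
3 60/221 12/53 30/221 1854/11713 1 -1 N
4 6/25 30/101 3/25 231/2525 1 0 W
5 60/181 60/221 30/181 7830/40001 0 0 N
final 0 1 W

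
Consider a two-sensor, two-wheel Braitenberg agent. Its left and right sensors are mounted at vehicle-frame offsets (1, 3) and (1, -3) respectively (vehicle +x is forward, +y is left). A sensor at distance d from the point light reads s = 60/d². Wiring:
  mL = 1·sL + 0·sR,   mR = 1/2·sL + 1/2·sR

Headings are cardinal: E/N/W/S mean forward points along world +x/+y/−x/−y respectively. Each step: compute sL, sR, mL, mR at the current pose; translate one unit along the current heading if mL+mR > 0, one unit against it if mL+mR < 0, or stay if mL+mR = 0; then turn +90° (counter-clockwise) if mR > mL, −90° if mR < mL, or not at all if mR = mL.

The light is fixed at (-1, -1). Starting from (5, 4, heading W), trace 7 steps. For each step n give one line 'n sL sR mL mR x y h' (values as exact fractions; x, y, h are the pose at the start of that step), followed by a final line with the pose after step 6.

0 60/29 60/89 60/29 3540/2581 5 4 W
1 3/2 3/5 3/2 21/20 4 4 N
2 20/39 4/3 20/39 12/13 4 5 E
3 30/29 6/13 30/29 282/377 5 5 N
4 60/149 12/13 60/149 1284/1937 5 6 E
5 3/4 15/41 3/4 183/328 6 6 N
6 12/37 60/89 12/37 1644/3293 6 7 E
final 7 7 N

n=0: pose=(5,4,W); sL=60/29, sR=60/89; mL=60/29, mR=3540/2581; mL+mR=8880/2581 → advance +1; mR−mL=-1800/2581 → turn -1·90°
n=1: pose=(4,4,N); sL=3/2, sR=3/5; mL=3/2, mR=21/20; mL+mR=51/20 → advance +1; mR−mL=-9/20 → turn -1·90°
n=2: pose=(4,5,E); sL=20/39, sR=4/3; mL=20/39, mR=12/13; mL+mR=56/39 → advance +1; mR−mL=16/39 → turn +1·90°
n=3: pose=(5,5,N); sL=30/29, sR=6/13; mL=30/29, mR=282/377; mL+mR=672/377 → advance +1; mR−mL=-108/377 → turn -1·90°
n=4: pose=(5,6,E); sL=60/149, sR=12/13; mL=60/149, mR=1284/1937; mL+mR=2064/1937 → advance +1; mR−mL=504/1937 → turn +1·90°
n=5: pose=(6,6,N); sL=3/4, sR=15/41; mL=3/4, mR=183/328; mL+mR=429/328 → advance +1; mR−mL=-63/328 → turn -1·90°
n=6: pose=(6,7,E); sL=12/37, sR=60/89; mL=12/37, mR=1644/3293; mL+mR=2712/3293 → advance +1; mR−mL=576/3293 → turn +1·90°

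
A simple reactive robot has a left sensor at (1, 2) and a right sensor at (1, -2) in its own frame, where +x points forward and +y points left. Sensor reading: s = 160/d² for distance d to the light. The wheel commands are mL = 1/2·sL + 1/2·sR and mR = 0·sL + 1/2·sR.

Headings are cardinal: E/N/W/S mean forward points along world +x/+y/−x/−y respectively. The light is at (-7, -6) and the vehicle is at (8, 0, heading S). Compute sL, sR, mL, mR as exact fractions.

left sensor world pos  = (10, -1); dL² = 314
right sensor world pos = (6, -1); dR² = 194
sL = 160/314 = 80/157
sR = 160/194 = 80/97
mL = 1/2·sL + 1/2·sR = 10160/15229
mR = 0·sL + 1/2·sR = 40/97

80/157 80/97 10160/15229 40/97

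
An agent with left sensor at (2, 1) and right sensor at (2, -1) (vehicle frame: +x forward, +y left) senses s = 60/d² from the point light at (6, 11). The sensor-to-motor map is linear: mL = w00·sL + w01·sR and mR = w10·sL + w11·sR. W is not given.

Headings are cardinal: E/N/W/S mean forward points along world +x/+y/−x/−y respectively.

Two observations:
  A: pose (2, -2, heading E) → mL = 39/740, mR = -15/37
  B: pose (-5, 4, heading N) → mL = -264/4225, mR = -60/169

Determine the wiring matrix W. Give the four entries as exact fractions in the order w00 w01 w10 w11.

1/2 -1/2 -1 0

obs A: pose=(2,-2,E) → sL=15/37, sR=3/10, mL=39/740, mR=-15/37
obs B: pose=(-5,4,N) → sL=60/169, sR=12/25, mL=-264/4225, mR=-60/169
sensor matrix S = [[15/37, 3/10], [60/169, 12/25]]; det S = 2754/31265
solve [mL_A; mL_B] = S·[w00; w01] and [mR_A; mR_B] = S·[w10; w11]:
  w00 = 1/2, w01 = -1/2, w10 = -1, w11 = 0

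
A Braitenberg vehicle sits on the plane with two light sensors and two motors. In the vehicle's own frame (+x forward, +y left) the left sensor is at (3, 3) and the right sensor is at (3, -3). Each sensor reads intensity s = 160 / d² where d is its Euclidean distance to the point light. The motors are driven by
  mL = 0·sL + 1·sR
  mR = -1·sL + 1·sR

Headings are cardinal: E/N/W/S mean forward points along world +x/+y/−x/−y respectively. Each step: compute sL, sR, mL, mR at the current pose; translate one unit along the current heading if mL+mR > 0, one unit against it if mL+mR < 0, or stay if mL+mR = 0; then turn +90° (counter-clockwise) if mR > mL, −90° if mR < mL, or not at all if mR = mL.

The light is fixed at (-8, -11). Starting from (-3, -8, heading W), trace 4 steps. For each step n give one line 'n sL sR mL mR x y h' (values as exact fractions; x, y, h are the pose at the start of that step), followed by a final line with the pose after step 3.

0 40 4 4 -36 -3 -8 W
1 32/9 160/117 160/117 -256/117 -2 -8 N
2 80/53 80/41 80/41 960/2173 -2 -9 E
3 160/101 160/17 160/17 13440/1717 -1 -9 S
final -1 -10 W

n=0: pose=(-3,-8,W); sL=40, sR=4; mL=4, mR=-36; mL+mR=-32 → advance -1; mR−mL=-40 → turn -1·90°
n=1: pose=(-2,-8,N); sL=32/9, sR=160/117; mL=160/117, mR=-256/117; mL+mR=-32/39 → advance -1; mR−mL=-32/9 → turn -1·90°
n=2: pose=(-2,-9,E); sL=80/53, sR=80/41; mL=80/41, mR=960/2173; mL+mR=5200/2173 → advance +1; mR−mL=-80/53 → turn -1·90°
n=3: pose=(-1,-9,S); sL=160/101, sR=160/17; mL=160/17, mR=13440/1717; mL+mR=29600/1717 → advance +1; mR−mL=-160/101 → turn -1·90°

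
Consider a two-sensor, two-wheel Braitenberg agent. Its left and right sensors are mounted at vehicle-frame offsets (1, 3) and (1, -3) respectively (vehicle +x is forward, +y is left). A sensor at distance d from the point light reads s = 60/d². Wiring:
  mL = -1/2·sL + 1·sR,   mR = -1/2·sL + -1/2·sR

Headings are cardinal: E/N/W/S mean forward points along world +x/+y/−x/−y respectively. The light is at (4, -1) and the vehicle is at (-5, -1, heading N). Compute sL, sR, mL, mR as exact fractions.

12/29 60/37 1518/1073 -1092/1073

left sensor world pos  = (-8, 0); dL² = 145
right sensor world pos = (-2, 0); dR² = 37
sL = 60/145 = 12/29
sR = 60/37 = 60/37
mL = -1/2·sL + 1·sR = 1518/1073
mR = -1/2·sL + -1/2·sR = -1092/1073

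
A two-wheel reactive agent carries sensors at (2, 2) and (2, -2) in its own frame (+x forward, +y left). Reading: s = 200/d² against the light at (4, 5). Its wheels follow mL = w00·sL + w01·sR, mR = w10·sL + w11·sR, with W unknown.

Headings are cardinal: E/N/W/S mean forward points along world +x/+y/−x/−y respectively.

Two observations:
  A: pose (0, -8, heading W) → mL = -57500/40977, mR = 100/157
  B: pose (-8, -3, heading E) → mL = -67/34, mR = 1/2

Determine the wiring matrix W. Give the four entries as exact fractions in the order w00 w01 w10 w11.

obs A: pose=(0,-8,W) → sL=200/261, sR=200/157, mL=-57500/40977, mR=100/157
obs B: pose=(-8,-3,E) → sL=25/17, sR=1, mL=-67/34, mR=1/2
sensor matrix S = [[200/261, 200/157], [25/17, 1]]; det S = -771200/696609
solve [mL_A; mL_B] = S·[w00; w01] and [mR_A; mR_B] = S·[w10; w11]:
  w00 = -1, w01 = -1/2, w10 = 0, w11 = 1/2

-1 -1/2 0 1/2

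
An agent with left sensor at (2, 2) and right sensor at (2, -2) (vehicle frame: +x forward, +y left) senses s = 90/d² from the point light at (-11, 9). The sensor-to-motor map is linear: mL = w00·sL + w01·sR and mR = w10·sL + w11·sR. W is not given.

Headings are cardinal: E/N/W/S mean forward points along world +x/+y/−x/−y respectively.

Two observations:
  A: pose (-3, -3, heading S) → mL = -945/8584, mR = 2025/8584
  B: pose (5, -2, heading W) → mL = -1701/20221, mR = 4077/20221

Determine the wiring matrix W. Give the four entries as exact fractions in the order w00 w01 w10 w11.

-1 1/2 -1/2 1

obs A: pose=(-3,-3,S) → sL=45/148, sR=45/116, mL=-945/8584, mR=2025/8584
obs B: pose=(5,-2,W) → sL=18/73, sR=90/277, mL=-1701/20221, mR=4077/20221
sensor matrix S = [[45/148, 45/116], [18/73, 90/277]]; det S = 68040/21697133
solve [mL_A; mL_B] = S·[w00; w01] and [mR_A; mR_B] = S·[w10; w11]:
  w00 = -1, w01 = 1/2, w10 = -1/2, w11 = 1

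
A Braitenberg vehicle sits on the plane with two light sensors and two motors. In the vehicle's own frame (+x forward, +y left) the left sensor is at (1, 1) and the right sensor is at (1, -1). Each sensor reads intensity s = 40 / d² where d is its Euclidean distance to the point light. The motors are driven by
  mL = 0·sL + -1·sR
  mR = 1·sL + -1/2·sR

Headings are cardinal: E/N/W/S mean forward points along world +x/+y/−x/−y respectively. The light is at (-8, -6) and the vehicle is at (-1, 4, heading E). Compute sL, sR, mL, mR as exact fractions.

left sensor world pos  = (0, 5); dL² = 185
right sensor world pos = (0, 3); dR² = 145
sL = 40/185 = 8/37
sR = 40/145 = 8/29
mL = 0·sL + -1·sR = -8/29
mR = 1·sL + -1/2·sR = 84/1073

8/37 8/29 -8/29 84/1073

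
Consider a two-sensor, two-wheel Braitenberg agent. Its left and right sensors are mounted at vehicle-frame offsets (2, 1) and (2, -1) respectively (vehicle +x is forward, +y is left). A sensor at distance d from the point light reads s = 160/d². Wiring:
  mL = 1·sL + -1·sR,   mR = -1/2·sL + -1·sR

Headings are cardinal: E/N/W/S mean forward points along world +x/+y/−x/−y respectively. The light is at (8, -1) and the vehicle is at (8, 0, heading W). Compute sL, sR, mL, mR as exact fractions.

left sensor world pos  = (6, -1); dL² = 4
right sensor world pos = (6, 1); dR² = 8
sL = 160/4 = 40
sR = 160/8 = 20
mL = 1·sL + -1·sR = 20
mR = -1/2·sL + -1·sR = -40

40 20 20 -40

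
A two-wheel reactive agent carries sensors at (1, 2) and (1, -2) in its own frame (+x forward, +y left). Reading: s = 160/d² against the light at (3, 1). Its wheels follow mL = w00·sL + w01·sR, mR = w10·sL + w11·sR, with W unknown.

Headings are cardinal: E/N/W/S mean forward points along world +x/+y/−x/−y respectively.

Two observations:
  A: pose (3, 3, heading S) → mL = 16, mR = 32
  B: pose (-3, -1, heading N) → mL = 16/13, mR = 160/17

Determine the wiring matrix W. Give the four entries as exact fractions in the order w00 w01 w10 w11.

obs A: pose=(3,3,S) → sL=32, sR=32, mL=16, mR=32
obs B: pose=(-3,-1,N) → sL=32/13, sR=160/17, mL=16/13, mR=160/17
sensor matrix S = [[32, 32], [32/13, 160/17]]; det S = 49152/221
solve [mL_A; mL_B] = S·[w00; w01] and [mR_A; mR_B] = S·[w10; w11]:
  w00 = 1/2, w01 = 0, w10 = 0, w11 = 1

1/2 0 0 1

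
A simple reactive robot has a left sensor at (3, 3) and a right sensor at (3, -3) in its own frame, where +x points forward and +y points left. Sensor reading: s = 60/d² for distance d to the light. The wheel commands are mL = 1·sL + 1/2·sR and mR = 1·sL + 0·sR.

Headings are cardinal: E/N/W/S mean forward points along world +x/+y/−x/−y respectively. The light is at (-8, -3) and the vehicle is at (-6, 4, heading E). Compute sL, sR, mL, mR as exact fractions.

left sensor world pos  = (-3, 7); dL² = 125
right sensor world pos = (-3, 1); dR² = 41
sL = 60/125 = 12/25
sR = 60/41 = 60/41
mL = 1·sL + 1/2·sR = 1242/1025
mR = 1·sL + 0·sR = 12/25

12/25 60/41 1242/1025 12/25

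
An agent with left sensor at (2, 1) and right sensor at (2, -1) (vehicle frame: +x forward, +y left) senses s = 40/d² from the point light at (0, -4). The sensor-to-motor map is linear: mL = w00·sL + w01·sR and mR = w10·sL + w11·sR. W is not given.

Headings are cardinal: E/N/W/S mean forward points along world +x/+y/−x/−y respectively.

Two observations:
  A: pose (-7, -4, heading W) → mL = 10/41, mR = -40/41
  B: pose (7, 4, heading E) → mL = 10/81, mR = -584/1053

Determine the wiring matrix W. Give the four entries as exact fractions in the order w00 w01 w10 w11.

1/2 0 -1 -1

obs A: pose=(-7,-4,W) → sL=20/41, sR=20/41, mL=10/41, mR=-40/41
obs B: pose=(7,4,E) → sL=20/81, sR=4/13, mL=10/81, mR=-584/1053
sensor matrix S = [[20/41, 20/41], [20/81, 4/13]]; det S = 1280/43173
solve [mL_A; mL_B] = S·[w00; w01] and [mR_A; mR_B] = S·[w10; w11]:
  w00 = 1/2, w01 = 0, w10 = -1, w11 = -1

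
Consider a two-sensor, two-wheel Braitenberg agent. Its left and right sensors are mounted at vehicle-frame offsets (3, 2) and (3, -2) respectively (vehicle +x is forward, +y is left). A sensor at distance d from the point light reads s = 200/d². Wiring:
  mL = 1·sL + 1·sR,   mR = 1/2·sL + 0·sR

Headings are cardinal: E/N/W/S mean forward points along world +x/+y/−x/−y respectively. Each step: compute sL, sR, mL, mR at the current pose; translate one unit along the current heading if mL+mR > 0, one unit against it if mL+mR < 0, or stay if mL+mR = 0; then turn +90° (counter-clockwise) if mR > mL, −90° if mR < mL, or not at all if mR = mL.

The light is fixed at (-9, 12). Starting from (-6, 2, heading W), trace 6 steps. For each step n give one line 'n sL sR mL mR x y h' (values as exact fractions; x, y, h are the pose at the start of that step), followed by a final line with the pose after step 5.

n=0: pose=(-6,2,W); sL=25/18, sR=25/8; mL=325/72, mR=25/36; mL+mR=125/24 → advance +1; mR−mL=-275/72 → turn -1·90°
n=1: pose=(-7,2,N); sL=200/49, sR=40/13; mL=4560/637, mR=100/49; mL+mR=5860/637 → advance +1; mR−mL=-3260/637 → turn -1·90°
n=2: pose=(-7,3,E); sL=100/37, sR=100/73; mL=11000/2701, mR=50/37; mL+mR=14650/2701 → advance +1; mR−mL=-7350/2701 → turn -1·90°
n=3: pose=(-6,3,S); sL=200/169, sR=40/29; mL=12560/4901, mR=100/169; mL+mR=15460/4901 → advance +1; mR−mL=-9660/4901 → turn -1·90°
n=4: pose=(-6,2,W); sL=25/18, sR=25/8; mL=325/72, mR=25/36; mL+mR=125/24 → advance +1; mR−mL=-275/72 → turn -1·90°
n=5: pose=(-7,2,N); sL=200/49, sR=40/13; mL=4560/637, mR=100/49; mL+mR=5860/637 → advance +1; mR−mL=-3260/637 → turn -1·90°

0 25/18 25/8 325/72 25/36 -6 2 W
1 200/49 40/13 4560/637 100/49 -7 2 N
2 100/37 100/73 11000/2701 50/37 -7 3 E
3 200/169 40/29 12560/4901 100/169 -6 3 S
4 25/18 25/8 325/72 25/36 -6 2 W
5 200/49 40/13 4560/637 100/49 -7 2 N
final -7 3 E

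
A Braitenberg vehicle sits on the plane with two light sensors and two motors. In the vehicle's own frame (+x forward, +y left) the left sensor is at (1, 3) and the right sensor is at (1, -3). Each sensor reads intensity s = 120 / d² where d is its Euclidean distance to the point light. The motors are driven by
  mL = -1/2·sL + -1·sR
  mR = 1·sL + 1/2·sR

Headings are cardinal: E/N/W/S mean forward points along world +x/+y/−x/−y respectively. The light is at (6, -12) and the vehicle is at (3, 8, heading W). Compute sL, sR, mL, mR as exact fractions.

left sensor world pos  = (2, 5); dL² = 305
right sensor world pos = (2, 11); dR² = 545
sL = 120/305 = 24/61
sR = 120/545 = 24/109
mL = -1/2·sL + -1·sR = -2772/6649
mR = 1·sL + 1/2·sR = 3348/6649

24/61 24/109 -2772/6649 3348/6649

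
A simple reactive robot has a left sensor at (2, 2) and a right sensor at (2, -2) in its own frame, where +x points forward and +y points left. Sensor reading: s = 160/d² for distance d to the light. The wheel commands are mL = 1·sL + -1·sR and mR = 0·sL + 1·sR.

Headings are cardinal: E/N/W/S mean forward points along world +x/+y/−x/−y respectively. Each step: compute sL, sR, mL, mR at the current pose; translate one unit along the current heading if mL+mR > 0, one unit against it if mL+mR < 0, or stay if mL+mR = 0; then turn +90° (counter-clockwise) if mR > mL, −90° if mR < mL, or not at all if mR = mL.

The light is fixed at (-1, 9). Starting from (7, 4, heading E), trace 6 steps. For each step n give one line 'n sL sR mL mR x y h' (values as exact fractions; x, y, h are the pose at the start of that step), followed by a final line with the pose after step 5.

0 160/109 160/149 6400/16241 160/149 7 4 E
1 80/29 16/13 576/377 16/13 8 4 N
2 32/25 160/157 1024/3925 160/157 8 5 E
3 40/17 40/37 800/629 40/37 9 5 N
4 32/29 160/169 768/4901 160/169 9 6 E
5 80/41 16/17 704/697 16/17 10 6 N
final 10 7 E

n=0: pose=(7,4,E); sL=160/109, sR=160/149; mL=6400/16241, mR=160/149; mL+mR=160/109 → advance +1; mR−mL=11040/16241 → turn +1·90°
n=1: pose=(8,4,N); sL=80/29, sR=16/13; mL=576/377, mR=16/13; mL+mR=80/29 → advance +1; mR−mL=-112/377 → turn -1·90°
n=2: pose=(8,5,E); sL=32/25, sR=160/157; mL=1024/3925, mR=160/157; mL+mR=32/25 → advance +1; mR−mL=2976/3925 → turn +1·90°
n=3: pose=(9,5,N); sL=40/17, sR=40/37; mL=800/629, mR=40/37; mL+mR=40/17 → advance +1; mR−mL=-120/629 → turn -1·90°
n=4: pose=(9,6,E); sL=32/29, sR=160/169; mL=768/4901, mR=160/169; mL+mR=32/29 → advance +1; mR−mL=3872/4901 → turn +1·90°
n=5: pose=(10,6,N); sL=80/41, sR=16/17; mL=704/697, mR=16/17; mL+mR=80/41 → advance +1; mR−mL=-48/697 → turn -1·90°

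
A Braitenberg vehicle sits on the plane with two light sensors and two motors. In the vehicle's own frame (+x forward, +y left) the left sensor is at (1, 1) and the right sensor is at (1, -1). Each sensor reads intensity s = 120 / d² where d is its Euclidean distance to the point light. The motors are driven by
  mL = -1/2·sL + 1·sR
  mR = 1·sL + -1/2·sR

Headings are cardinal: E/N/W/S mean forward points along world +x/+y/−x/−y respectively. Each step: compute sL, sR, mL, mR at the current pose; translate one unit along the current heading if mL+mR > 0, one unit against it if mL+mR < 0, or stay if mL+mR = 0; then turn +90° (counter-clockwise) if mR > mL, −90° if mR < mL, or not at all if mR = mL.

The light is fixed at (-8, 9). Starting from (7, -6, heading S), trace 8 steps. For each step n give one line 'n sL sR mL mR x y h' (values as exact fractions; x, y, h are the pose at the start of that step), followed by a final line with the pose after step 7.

n=0: pose=(7,-6,S); sL=15/64, sR=30/113; mL=2145/14464, mR=735/7232; mL+mR=3615/14464 → advance +1; mR−mL=-675/14464 → turn -1·90°
n=1: pose=(7,-7,W); sL=24/97, sR=120/421; mL=6588/40837, mR=4284/40837; mL+mR=10872/40837 → advance +1; mR−mL=-2304/40837 → turn -1·90°
n=2: pose=(6,-7,N); sL=60/197, sR=4/15; mL=338/2955, mR=506/2955; mL+mR=844/2955 → advance +1; mR−mL=56/985 → turn +1·90°
n=3: pose=(6,-6,W); sL=24/85, sR=24/73; mL=1164/6205, mR=732/6205; mL+mR=1896/6205 → advance +1; mR−mL=-432/6205 → turn -1·90°
n=4: pose=(5,-6,N); sL=6/17, sR=15/49; mL=108/833, mR=333/1666; mL+mR=549/1666 → advance +1; mR−mL=117/1666 → turn +1·90°
n=5: pose=(5,-5,W); sL=40/123, sR=120/313; mL=8500/38499, mR=5140/38499; mL+mR=13640/38499 → advance +1; mR−mL=-1120/12833 → turn -1·90°
n=6: pose=(4,-5,N); sL=12/29, sR=60/169; mL=726/4901, mR=1158/4901; mL+mR=1884/4901 → advance +1; mR−mL=432/4901 → turn +1·90°
n=7: pose=(4,-4,W); sL=120/317, sR=24/53; mL=4428/16801, mR=2556/16801; mL+mR=6984/16801 → advance +1; mR−mL=-1872/16801 → turn -1·90°

0 15/64 30/113 2145/14464 735/7232 7 -6 S
1 24/97 120/421 6588/40837 4284/40837 7 -7 W
2 60/197 4/15 338/2955 506/2955 6 -7 N
3 24/85 24/73 1164/6205 732/6205 6 -6 W
4 6/17 15/49 108/833 333/1666 5 -6 N
5 40/123 120/313 8500/38499 5140/38499 5 -5 W
6 12/29 60/169 726/4901 1158/4901 4 -5 N
7 120/317 24/53 4428/16801 2556/16801 4 -4 W
final 3 -4 N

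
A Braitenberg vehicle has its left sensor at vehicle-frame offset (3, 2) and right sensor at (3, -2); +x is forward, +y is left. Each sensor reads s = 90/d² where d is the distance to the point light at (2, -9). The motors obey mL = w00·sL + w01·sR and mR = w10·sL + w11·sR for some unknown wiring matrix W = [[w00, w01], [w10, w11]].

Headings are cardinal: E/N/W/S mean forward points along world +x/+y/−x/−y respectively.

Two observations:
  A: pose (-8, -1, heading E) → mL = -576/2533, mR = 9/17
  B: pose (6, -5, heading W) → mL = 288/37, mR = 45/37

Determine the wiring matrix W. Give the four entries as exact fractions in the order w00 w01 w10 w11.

obs A: pose=(-8,-1,E) → sL=90/149, sR=18/17, mL=-576/2533, mR=9/17
obs B: pose=(6,-5,W) → sL=18, sR=90/37, mL=288/37, mR=45/37
sensor matrix S = [[90/149, 18/17], [18, 90/37]]; det S = -1648512/93721
solve [mL_A; mL_B] = S·[w00; w01] and [mR_A; mR_B] = S·[w10; w11]:
  w00 = 1/2, w01 = -1/2, w10 = 0, w11 = 1/2

1/2 -1/2 0 1/2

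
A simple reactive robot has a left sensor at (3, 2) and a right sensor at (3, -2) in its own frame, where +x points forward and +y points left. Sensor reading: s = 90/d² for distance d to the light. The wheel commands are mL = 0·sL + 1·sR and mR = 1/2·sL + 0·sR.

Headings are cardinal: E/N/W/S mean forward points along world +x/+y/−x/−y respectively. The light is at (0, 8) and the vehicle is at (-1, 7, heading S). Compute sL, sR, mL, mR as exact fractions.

left sensor world pos  = (1, 4); dL² = 17
right sensor world pos = (-3, 4); dR² = 25
sL = 90/17 = 90/17
sR = 90/25 = 18/5
mL = 0·sL + 1·sR = 18/5
mR = 1/2·sL + 0·sR = 45/17

90/17 18/5 18/5 45/17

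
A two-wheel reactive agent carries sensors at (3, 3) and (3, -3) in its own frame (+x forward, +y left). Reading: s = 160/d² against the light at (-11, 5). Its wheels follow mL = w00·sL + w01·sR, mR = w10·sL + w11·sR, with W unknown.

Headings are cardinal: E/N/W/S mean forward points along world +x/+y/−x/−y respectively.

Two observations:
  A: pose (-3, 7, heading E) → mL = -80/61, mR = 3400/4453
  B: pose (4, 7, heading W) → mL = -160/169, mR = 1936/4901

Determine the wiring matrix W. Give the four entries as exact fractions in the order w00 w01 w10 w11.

obs A: pose=(-3,7,E) → sL=80/73, sR=80/61, mL=-80/61, mR=3400/4453
obs B: pose=(4,7,W) → sL=32/29, sR=160/169, mL=-160/169, mR=1936/4901
sensor matrix S = [[80/73, 80/61], [32/29, 160/169]]; det S = -8939520/21824153
solve [mL_A; mL_B] = S·[w00; w01] and [mR_A; mR_B] = S·[w10; w11]:
  w00 = 0, w01 = -1, w10 = -1/2, w11 = 1

0 -1 -1/2 1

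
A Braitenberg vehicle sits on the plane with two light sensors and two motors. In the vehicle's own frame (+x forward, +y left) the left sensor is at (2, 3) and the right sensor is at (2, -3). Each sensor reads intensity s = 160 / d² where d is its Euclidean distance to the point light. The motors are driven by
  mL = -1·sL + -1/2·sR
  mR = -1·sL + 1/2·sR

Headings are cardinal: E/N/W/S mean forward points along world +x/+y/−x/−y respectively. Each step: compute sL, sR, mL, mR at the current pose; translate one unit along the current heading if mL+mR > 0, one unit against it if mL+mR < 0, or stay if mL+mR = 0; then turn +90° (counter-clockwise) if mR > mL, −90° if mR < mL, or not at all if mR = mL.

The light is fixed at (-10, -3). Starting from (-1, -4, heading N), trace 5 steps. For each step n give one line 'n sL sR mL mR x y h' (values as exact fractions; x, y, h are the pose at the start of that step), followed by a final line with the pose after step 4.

n=0: pose=(-1,-4,N); sL=160/37, sR=32/29; mL=-5232/1073, mR=-4048/1073; mL+mR=-320/37 → advance -1; mR−mL=32/29 → turn +1·90°
n=1: pose=(-1,-5,W); sL=80/37, sR=16/5; mL=-696/185, mR=-104/185; mL+mR=-160/37 → advance -1; mR−mL=16/5 → turn +1·90°
n=2: pose=(0,-5,S); sL=32/37, sR=32/13; mL=-1008/481, mR=176/481; mL+mR=-64/37 → advance -1; mR−mL=32/13 → turn +1·90°
n=3: pose=(0,-4,E); sL=40/37, sR=1; mL=-117/74, mR=-43/74; mL+mR=-80/37 → advance -1; mR−mL=1 → turn +1·90°
n=4: pose=(-1,-4,N); sL=160/37, sR=32/29; mL=-5232/1073, mR=-4048/1073; mL+mR=-320/37 → advance -1; mR−mL=32/29 → turn +1·90°

0 160/37 32/29 -5232/1073 -4048/1073 -1 -4 N
1 80/37 16/5 -696/185 -104/185 -1 -5 W
2 32/37 32/13 -1008/481 176/481 0 -5 S
3 40/37 1 -117/74 -43/74 0 -4 E
4 160/37 32/29 -5232/1073 -4048/1073 -1 -4 N
final -1 -5 W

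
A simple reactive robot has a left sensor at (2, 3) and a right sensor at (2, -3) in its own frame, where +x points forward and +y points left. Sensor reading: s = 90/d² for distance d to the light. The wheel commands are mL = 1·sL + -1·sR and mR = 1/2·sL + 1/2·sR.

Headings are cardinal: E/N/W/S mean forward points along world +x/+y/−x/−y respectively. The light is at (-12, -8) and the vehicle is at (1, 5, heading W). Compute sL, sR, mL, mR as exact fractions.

90/221 90/377 1080/6409 2070/6409

left sensor world pos  = (-1, 2); dL² = 221
right sensor world pos = (-1, 8); dR² = 377
sL = 90/221 = 90/221
sR = 90/377 = 90/377
mL = 1·sL + -1·sR = 1080/6409
mR = 1/2·sL + 1/2·sR = 2070/6409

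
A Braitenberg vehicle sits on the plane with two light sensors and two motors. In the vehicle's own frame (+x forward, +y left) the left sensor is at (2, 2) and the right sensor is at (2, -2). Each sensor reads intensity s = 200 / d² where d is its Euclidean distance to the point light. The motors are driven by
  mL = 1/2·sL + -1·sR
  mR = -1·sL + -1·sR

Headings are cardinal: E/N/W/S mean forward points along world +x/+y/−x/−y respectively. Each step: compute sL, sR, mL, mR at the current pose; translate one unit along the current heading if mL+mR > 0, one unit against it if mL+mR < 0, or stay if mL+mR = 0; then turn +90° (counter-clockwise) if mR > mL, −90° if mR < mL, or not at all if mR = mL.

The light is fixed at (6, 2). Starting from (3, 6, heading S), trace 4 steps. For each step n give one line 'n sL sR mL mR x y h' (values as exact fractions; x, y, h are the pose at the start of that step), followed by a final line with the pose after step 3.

0 40 200/29 380/29 -1360/29 3 6 S
1 100/17 100/37 150/629 -5400/629 3 7 W
2 40/13 200/49 -1620/637 -4560/637 4 7 N
3 50/9 50 -425/9 -500/9 4 6 E
final 3 6 S

n=0: pose=(3,6,S); sL=40, sR=200/29; mL=380/29, mR=-1360/29; mL+mR=-980/29 → advance -1; mR−mL=-60 → turn -1·90°
n=1: pose=(3,7,W); sL=100/17, sR=100/37; mL=150/629, mR=-5400/629; mL+mR=-5250/629 → advance -1; mR−mL=-150/17 → turn -1·90°
n=2: pose=(4,7,N); sL=40/13, sR=200/49; mL=-1620/637, mR=-4560/637; mL+mR=-6180/637 → advance -1; mR−mL=-60/13 → turn -1·90°
n=3: pose=(4,6,E); sL=50/9, sR=50; mL=-425/9, mR=-500/9; mL+mR=-925/9 → advance -1; mR−mL=-25/3 → turn -1·90°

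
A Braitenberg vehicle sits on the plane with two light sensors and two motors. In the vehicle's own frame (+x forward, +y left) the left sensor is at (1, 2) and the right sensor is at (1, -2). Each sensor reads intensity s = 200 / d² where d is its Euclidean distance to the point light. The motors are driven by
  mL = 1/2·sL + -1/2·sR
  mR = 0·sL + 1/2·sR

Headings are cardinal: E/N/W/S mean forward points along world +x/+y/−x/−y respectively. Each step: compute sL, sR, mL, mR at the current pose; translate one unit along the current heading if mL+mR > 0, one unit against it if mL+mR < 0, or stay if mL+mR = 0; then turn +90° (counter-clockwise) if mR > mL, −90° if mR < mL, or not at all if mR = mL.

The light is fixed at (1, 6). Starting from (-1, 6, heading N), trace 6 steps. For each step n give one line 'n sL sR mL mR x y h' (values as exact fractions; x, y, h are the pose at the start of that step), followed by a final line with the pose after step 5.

0 200/17 200 -1600/17 100 -1 6 N
1 20 100/9 40/9 50/9 -1 7 W
2 200 8 96 4 -2 7 S
3 10 10 0 5 -2 6 W
4 40 200/37 640/37 100/37 -3 6 S
5 100/17 100/13 -200/221 50/13 -3 5 W
final -4 5 S

n=0: pose=(-1,6,N); sL=200/17, sR=200; mL=-1600/17, mR=100; mL+mR=100/17 → advance +1; mR−mL=3300/17 → turn +1·90°
n=1: pose=(-1,7,W); sL=20, sR=100/9; mL=40/9, mR=50/9; mL+mR=10 → advance +1; mR−mL=10/9 → turn +1·90°
n=2: pose=(-2,7,S); sL=200, sR=8; mL=96, mR=4; mL+mR=100 → advance +1; mR−mL=-92 → turn -1·90°
n=3: pose=(-2,6,W); sL=10, sR=10; mL=0, mR=5; mL+mR=5 → advance +1; mR−mL=5 → turn +1·90°
n=4: pose=(-3,6,S); sL=40, sR=200/37; mL=640/37, mR=100/37; mL+mR=20 → advance +1; mR−mL=-540/37 → turn -1·90°
n=5: pose=(-3,5,W); sL=100/17, sR=100/13; mL=-200/221, mR=50/13; mL+mR=50/17 → advance +1; mR−mL=1050/221 → turn +1·90°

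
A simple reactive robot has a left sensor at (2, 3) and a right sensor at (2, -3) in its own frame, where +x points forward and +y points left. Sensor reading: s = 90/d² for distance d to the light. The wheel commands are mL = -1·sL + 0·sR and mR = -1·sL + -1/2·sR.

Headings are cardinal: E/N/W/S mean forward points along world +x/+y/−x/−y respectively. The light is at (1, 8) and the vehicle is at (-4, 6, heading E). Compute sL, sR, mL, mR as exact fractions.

left sensor world pos  = (-2, 9); dL² = 10
right sensor world pos = (-2, 3); dR² = 34
sL = 90/10 = 9
sR = 90/34 = 45/17
mL = -1·sL + 0·sR = -9
mR = -1·sL + -1/2·sR = -351/34

9 45/17 -9 -351/34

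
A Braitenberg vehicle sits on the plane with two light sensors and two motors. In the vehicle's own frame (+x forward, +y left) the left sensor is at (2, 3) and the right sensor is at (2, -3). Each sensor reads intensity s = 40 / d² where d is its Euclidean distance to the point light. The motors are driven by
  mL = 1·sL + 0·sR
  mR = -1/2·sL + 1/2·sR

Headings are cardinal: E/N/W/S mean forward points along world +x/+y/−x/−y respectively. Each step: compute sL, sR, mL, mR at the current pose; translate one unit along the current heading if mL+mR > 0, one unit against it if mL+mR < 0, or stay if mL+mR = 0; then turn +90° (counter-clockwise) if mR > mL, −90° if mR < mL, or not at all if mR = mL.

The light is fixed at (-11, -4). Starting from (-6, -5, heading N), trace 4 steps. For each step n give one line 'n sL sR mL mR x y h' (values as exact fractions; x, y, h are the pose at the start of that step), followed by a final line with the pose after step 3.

n=0: pose=(-6,-5,N); sL=8, sR=8/13; mL=8, mR=-48/13; mL+mR=56/13 → advance +1; mR−mL=-152/13 → turn -1·90°
n=1: pose=(-6,-4,E); sL=20/29, sR=20/29; mL=20/29, mR=0; mL+mR=20/29 → advance +1; mR−mL=-20/29 → turn -1·90°
n=2: pose=(-5,-4,S); sL=8/17, sR=40/13; mL=8/17, mR=288/221; mL+mR=392/221 → advance +1; mR−mL=184/221 → turn +1·90°
n=3: pose=(-5,-5,E); sL=10/17, sR=1/2; mL=10/17, mR=-3/68; mL+mR=37/68 → advance +1; mR−mL=-43/68 → turn -1·90°

0 8 8/13 8 -48/13 -6 -5 N
1 20/29 20/29 20/29 0 -6 -4 E
2 8/17 40/13 8/17 288/221 -5 -4 S
3 10/17 1/2 10/17 -3/68 -5 -5 E
final -4 -5 S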